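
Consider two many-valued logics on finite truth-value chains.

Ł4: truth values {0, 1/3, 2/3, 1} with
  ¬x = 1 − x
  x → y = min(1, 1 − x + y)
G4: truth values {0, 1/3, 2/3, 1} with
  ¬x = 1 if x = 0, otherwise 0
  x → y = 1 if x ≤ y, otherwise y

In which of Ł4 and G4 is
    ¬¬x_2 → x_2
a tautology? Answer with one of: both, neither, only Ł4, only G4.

In Ł4: every assignment gives 1 — tautology.
In G4: at x_2 = 1/3 the value is 1/3 — not a tautology.

only Ł4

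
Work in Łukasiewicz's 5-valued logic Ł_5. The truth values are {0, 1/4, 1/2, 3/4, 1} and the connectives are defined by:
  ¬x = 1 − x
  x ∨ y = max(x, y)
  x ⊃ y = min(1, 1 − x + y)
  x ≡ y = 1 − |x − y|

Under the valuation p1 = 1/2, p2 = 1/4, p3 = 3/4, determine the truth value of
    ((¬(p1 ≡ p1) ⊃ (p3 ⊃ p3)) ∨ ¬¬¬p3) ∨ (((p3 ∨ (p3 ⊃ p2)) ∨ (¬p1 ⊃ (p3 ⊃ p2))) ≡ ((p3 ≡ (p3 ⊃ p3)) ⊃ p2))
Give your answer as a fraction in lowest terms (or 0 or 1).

1

p1 ≡ p1 = 1/2 ≡ 1/2 = 1
¬(p1 ≡ p1) = ¬1 = 0
p3 ⊃ p3 = 3/4 ⊃ 3/4 = 1
¬(p1 ≡ p1) ⊃ (p3 ⊃ p3) = 0 ⊃ 1 = 1
¬p3 = ¬3/4 = 1/4
¬¬p3 = ¬1/4 = 3/4
¬¬¬p3 = ¬3/4 = 1/4
(¬(p1 ≡ p1) ⊃ (p3 ⊃ p3)) ∨ ¬¬¬p3 = 1 ∨ 1/4 = 1
p3 ⊃ p2 = 3/4 ⊃ 1/4 = 1/2
p3 ∨ (p3 ⊃ p2) = 3/4 ∨ 1/2 = 3/4
¬p1 = ¬1/2 = 1/2
p3 ⊃ p2 = 3/4 ⊃ 1/4 = 1/2
¬p1 ⊃ (p3 ⊃ p2) = 1/2 ⊃ 1/2 = 1
(p3 ∨ (p3 ⊃ p2)) ∨ (¬p1 ⊃ (p3 ⊃ p2)) = 3/4 ∨ 1 = 1
p3 ⊃ p3 = 3/4 ⊃ 3/4 = 1
p3 ≡ (p3 ⊃ p3) = 3/4 ≡ 1 = 3/4
(p3 ≡ (p3 ⊃ p3)) ⊃ p2 = 3/4 ⊃ 1/4 = 1/2
((p3 ∨ (p3 ⊃ p2)) ∨ (¬p1 ⊃ (p3 ⊃ p2))) ≡ ((p3 ≡ (p3 ⊃ p3)) ⊃ p2) = 1 ≡ 1/2 = 1/2
((¬(p1 ≡ p1) ⊃ (p3 ⊃ p3)) ∨ ¬¬¬p3) ∨ (((p3 ∨ (p3 ⊃ p2)) ∨ (¬p1 ⊃ (p3 ⊃ p2))) ≡ ((p3 ≡ (p3 ⊃ p3)) ⊃ p2)) = 1 ∨ 1/2 = 1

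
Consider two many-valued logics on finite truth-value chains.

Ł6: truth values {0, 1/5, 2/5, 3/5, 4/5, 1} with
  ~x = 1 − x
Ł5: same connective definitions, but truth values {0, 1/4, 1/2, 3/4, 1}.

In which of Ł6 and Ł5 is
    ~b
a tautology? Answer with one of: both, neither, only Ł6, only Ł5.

neither

In Ł6: at b = 1/5 the value is 4/5 — not a tautology.
In Ł5: at b = 1/4 the value is 3/4 — not a tautology.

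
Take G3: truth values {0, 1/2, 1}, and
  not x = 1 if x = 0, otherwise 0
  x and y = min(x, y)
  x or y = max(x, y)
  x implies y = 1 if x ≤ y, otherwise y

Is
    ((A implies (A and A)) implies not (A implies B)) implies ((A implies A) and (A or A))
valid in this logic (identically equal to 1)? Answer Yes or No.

Counterexample: take A = 1/2, B = 0.
A and A = 1/2 and 1/2 = 1/2
A implies (A and A) = 1/2 implies 1/2 = 1
A implies B = 1/2 implies 0 = 0
not (A implies B) = not 0 = 1
(A implies (A and A)) implies not (A implies B) = 1 implies 1 = 1
A implies A = 1/2 implies 1/2 = 1
A or A = 1/2 or 1/2 = 1/2
(A implies A) and (A or A) = 1 and 1/2 = 1/2
((A implies (A and A)) implies not (A implies B)) implies ((A implies A) and (A or A)) = 1 implies 1/2 = 1/2
This gives 1/2 ≠ 1.

No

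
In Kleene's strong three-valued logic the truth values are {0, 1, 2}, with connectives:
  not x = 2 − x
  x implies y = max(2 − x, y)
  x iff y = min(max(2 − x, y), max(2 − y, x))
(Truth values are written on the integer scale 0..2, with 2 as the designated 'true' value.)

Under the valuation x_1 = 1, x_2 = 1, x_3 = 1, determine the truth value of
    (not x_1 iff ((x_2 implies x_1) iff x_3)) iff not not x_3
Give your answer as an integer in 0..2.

1

not x_1 = not 1 = 1
x_2 implies x_1 = 1 implies 1 = 1
(x_2 implies x_1) iff x_3 = 1 iff 1 = 1
not x_1 iff ((x_2 implies x_1) iff x_3) = 1 iff 1 = 1
not x_3 = not 1 = 1
not not x_3 = not 1 = 1
(not x_1 iff ((x_2 implies x_1) iff x_3)) iff not not x_3 = 1 iff 1 = 1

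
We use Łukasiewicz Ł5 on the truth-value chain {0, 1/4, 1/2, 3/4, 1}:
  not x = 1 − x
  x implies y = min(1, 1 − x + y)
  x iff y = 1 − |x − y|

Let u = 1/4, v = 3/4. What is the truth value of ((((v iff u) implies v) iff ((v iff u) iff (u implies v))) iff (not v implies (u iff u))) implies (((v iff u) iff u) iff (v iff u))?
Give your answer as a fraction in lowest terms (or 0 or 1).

1

v iff u = 3/4 iff 1/4 = 1/2
(v iff u) implies v = 1/2 implies 3/4 = 1
v iff u = 3/4 iff 1/4 = 1/2
u implies v = 1/4 implies 3/4 = 1
(v iff u) iff (u implies v) = 1/2 iff 1 = 1/2
((v iff u) implies v) iff ((v iff u) iff (u implies v)) = 1 iff 1/2 = 1/2
not v = not 3/4 = 1/4
u iff u = 1/4 iff 1/4 = 1
not v implies (u iff u) = 1/4 implies 1 = 1
(((v iff u) implies v) iff ((v iff u) iff (u implies v))) iff (not v implies (u iff u)) = 1/2 iff 1 = 1/2
v iff u = 3/4 iff 1/4 = 1/2
(v iff u) iff u = 1/2 iff 1/4 = 3/4
v iff u = 3/4 iff 1/4 = 1/2
((v iff u) iff u) iff (v iff u) = 3/4 iff 1/2 = 3/4
((((v iff u) implies v) iff ((v iff u) iff (u implies v))) iff (not v implies (u iff u))) implies (((v iff u) iff u) iff (v iff u)) = 1/2 implies 3/4 = 1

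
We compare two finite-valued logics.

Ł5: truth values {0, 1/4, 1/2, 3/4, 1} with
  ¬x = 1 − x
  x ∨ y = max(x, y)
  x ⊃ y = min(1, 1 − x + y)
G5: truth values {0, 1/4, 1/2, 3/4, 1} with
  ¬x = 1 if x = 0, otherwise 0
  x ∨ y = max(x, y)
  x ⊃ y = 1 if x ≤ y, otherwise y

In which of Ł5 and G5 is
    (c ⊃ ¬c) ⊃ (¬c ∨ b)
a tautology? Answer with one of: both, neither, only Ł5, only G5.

In Ł5: at b = 0, c = 1/4 the value is 3/4 — not a tautology.
In G5: every assignment gives 1 — tautology.

only G5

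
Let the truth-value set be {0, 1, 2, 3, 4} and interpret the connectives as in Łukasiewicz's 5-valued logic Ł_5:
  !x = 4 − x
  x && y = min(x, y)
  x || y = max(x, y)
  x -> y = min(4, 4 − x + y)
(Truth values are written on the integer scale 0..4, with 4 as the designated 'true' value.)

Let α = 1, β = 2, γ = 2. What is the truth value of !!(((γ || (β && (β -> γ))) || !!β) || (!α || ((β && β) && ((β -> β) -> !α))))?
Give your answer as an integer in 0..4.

β -> γ = 2 -> 2 = 4
β && (β -> γ) = 2 && 4 = 2
γ || (β && (β -> γ)) = 2 || 2 = 2
!β = !2 = 2
!!β = !2 = 2
(γ || (β && (β -> γ))) || !!β = 2 || 2 = 2
!α = !1 = 3
β && β = 2 && 2 = 2
β -> β = 2 -> 2 = 4
!α = !1 = 3
(β -> β) -> !α = 4 -> 3 = 3
(β && β) && ((β -> β) -> !α) = 2 && 3 = 2
!α || ((β && β) && ((β -> β) -> !α)) = 3 || 2 = 3
((γ || (β && (β -> γ))) || !!β) || (!α || ((β && β) && ((β -> β) -> !α))) = 2 || 3 = 3
!(((γ || (β && (β -> γ))) || !!β) || (!α || ((β && β) && ((β -> β) -> !α)))) = !3 = 1
!!(((γ || (β && (β -> γ))) || !!β) || (!α || ((β && β) && ((β -> β) -> !α)))) = !1 = 3

3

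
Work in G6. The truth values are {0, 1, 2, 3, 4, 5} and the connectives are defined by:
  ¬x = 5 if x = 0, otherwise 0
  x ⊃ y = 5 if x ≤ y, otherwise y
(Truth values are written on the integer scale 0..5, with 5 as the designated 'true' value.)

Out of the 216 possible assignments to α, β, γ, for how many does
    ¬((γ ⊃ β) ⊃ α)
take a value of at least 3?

value 5: 31 assignments (counts)
value 0: 185 assignments
So 31 of the 216 assignments meet the threshold.

31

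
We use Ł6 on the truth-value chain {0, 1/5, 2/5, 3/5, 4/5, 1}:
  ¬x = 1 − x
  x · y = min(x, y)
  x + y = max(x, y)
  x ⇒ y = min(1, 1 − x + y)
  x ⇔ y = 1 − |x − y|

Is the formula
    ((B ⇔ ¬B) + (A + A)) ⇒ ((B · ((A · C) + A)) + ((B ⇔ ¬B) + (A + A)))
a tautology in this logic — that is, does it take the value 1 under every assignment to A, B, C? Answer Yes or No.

At A = 1/5, B = 1/5, C = 1/5, for instance:
¬B = ¬1/5 = 4/5
B ⇔ ¬B = 1/5 ⇔ 4/5 = 2/5
A + A = 1/5 + 1/5 = 1/5
(B ⇔ ¬B) + (A + A) = 2/5 + 1/5 = 2/5
A · C = 1/5 · 1/5 = 1/5
(A · C) + A = 1/5 + 1/5 = 1/5
B · ((A · C) + A) = 1/5 · 1/5 = 1/5
(B · ((A · C) + A)) + ((B ⇔ ¬B) + (A + A)) = 1/5 + 2/5 = 2/5
((B ⇔ ¬B) + (A + A)) ⇒ ((B · ((A · C) + A)) + ((B ⇔ ¬B) + (A + A))) = 2/5 ⇒ 2/5 = 1
and checking the remaining 215 assignments likewise gives ≥ 1 in every case.

Yes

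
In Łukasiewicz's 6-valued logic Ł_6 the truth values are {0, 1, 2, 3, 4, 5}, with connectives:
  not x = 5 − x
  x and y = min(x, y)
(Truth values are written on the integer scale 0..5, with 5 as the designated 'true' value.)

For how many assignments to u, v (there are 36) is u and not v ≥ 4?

4

value 5: 1 assignment (counts)
value 4: 3 assignments (counts)
value 3: 5 assignments
value 2: 7 assignments
value 1: 9 assignments
value 0: 11 assignments
So 4 of the 36 assignments meet the threshold.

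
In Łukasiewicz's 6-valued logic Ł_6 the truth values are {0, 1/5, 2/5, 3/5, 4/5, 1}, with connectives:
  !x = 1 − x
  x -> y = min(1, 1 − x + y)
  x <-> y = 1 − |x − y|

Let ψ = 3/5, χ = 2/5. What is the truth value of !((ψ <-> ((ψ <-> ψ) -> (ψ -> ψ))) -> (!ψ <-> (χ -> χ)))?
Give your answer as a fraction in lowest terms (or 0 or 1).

ψ <-> ψ = 3/5 <-> 3/5 = 1
ψ -> ψ = 3/5 -> 3/5 = 1
(ψ <-> ψ) -> (ψ -> ψ) = 1 -> 1 = 1
ψ <-> ((ψ <-> ψ) -> (ψ -> ψ)) = 3/5 <-> 1 = 3/5
!ψ = !3/5 = 2/5
χ -> χ = 2/5 -> 2/5 = 1
!ψ <-> (χ -> χ) = 2/5 <-> 1 = 2/5
(ψ <-> ((ψ <-> ψ) -> (ψ -> ψ))) -> (!ψ <-> (χ -> χ)) = 3/5 -> 2/5 = 4/5
!((ψ <-> ((ψ <-> ψ) -> (ψ -> ψ))) -> (!ψ <-> (χ -> χ))) = !4/5 = 1/5

1/5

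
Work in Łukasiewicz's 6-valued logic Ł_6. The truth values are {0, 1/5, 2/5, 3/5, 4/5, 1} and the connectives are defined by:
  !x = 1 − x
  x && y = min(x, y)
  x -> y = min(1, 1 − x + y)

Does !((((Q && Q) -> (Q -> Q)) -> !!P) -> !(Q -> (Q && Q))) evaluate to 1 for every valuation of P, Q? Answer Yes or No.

No

Counterexample: take P = 0, Q = 0.
Q && Q = 0 && 0 = 0
Q -> Q = 0 -> 0 = 1
(Q && Q) -> (Q -> Q) = 0 -> 1 = 1
!P = !0 = 1
!!P = !1 = 0
((Q && Q) -> (Q -> Q)) -> !!P = 1 -> 0 = 0
Q && Q = 0 && 0 = 0
Q -> (Q && Q) = 0 -> 0 = 1
!(Q -> (Q && Q)) = !1 = 0
(((Q && Q) -> (Q -> Q)) -> !!P) -> !(Q -> (Q && Q)) = 0 -> 0 = 1
!((((Q && Q) -> (Q -> Q)) -> !!P) -> !(Q -> (Q && Q))) = !1 = 0
This gives 0 ≠ 1.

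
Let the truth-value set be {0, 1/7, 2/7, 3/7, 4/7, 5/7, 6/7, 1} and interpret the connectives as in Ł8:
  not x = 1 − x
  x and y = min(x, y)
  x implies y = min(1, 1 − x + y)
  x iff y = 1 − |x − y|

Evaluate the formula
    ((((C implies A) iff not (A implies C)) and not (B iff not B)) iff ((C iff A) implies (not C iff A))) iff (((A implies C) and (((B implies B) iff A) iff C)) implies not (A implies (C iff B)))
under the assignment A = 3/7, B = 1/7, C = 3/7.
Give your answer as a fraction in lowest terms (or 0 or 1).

6/7

C implies A = 3/7 implies 3/7 = 1
A implies C = 3/7 implies 3/7 = 1
not (A implies C) = not 1 = 0
(C implies A) iff not (A implies C) = 1 iff 0 = 0
not B = not 1/7 = 6/7
B iff not B = 1/7 iff 6/7 = 2/7
not (B iff not B) = not 2/7 = 5/7
((C implies A) iff not (A implies C)) and not (B iff not B) = 0 and 5/7 = 0
C iff A = 3/7 iff 3/7 = 1
not C = not 3/7 = 4/7
not C iff A = 4/7 iff 3/7 = 6/7
(C iff A) implies (not C iff A) = 1 implies 6/7 = 6/7
(((C implies A) iff not (A implies C)) and not (B iff not B)) iff ((C iff A) implies (not C iff A)) = 0 iff 6/7 = 1/7
A implies C = 3/7 implies 3/7 = 1
B implies B = 1/7 implies 1/7 = 1
(B implies B) iff A = 1 iff 3/7 = 3/7
((B implies B) iff A) iff C = 3/7 iff 3/7 = 1
(A implies C) and (((B implies B) iff A) iff C) = 1 and 1 = 1
C iff B = 3/7 iff 1/7 = 5/7
A implies (C iff B) = 3/7 implies 5/7 = 1
not (A implies (C iff B)) = not 1 = 0
((A implies C) and (((B implies B) iff A) iff C)) implies not (A implies (C iff B)) = 1 implies 0 = 0
((((C implies A) iff not (A implies C)) and not (B iff not B)) iff ((C iff A) implies (not C iff A))) iff (((A implies C) and (((B implies B) iff A) iff C)) implies not (A implies (C iff B))) = 1/7 iff 0 = 6/7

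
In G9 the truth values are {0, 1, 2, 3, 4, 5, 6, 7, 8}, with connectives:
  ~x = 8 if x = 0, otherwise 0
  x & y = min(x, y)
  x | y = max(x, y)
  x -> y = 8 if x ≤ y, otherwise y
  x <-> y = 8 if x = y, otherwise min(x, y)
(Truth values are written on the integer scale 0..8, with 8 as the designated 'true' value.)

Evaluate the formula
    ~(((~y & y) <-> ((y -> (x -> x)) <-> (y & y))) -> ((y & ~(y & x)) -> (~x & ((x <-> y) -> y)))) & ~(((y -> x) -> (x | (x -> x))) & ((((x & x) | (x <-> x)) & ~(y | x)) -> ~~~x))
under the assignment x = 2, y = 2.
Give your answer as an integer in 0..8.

0

~y = ~2 = 0
~y & y = 0 & 2 = 0
x -> x = 2 -> 2 = 8
y -> (x -> x) = 2 -> 8 = 8
y & y = 2 & 2 = 2
(y -> (x -> x)) <-> (y & y) = 8 <-> 2 = 2
(~y & y) <-> ((y -> (x -> x)) <-> (y & y)) = 0 <-> 2 = 0
y & x = 2 & 2 = 2
~(y & x) = ~2 = 0
y & ~(y & x) = 2 & 0 = 0
~x = ~2 = 0
x <-> y = 2 <-> 2 = 8
(x <-> y) -> y = 8 -> 2 = 2
~x & ((x <-> y) -> y) = 0 & 2 = 0
(y & ~(y & x)) -> (~x & ((x <-> y) -> y)) = 0 -> 0 = 8
((~y & y) <-> ((y -> (x -> x)) <-> (y & y))) -> ((y & ~(y & x)) -> (~x & ((x <-> y) -> y))) = 0 -> 8 = 8
~(((~y & y) <-> ((y -> (x -> x)) <-> (y & y))) -> ((y & ~(y & x)) -> (~x & ((x <-> y) -> y)))) = ~8 = 0
y -> x = 2 -> 2 = 8
x -> x = 2 -> 2 = 8
x | (x -> x) = 2 | 8 = 8
(y -> x) -> (x | (x -> x)) = 8 -> 8 = 8
x & x = 2 & 2 = 2
x <-> x = 2 <-> 2 = 8
(x & x) | (x <-> x) = 2 | 8 = 8
y | x = 2 | 2 = 2
~(y | x) = ~2 = 0
((x & x) | (x <-> x)) & ~(y | x) = 8 & 0 = 0
~x = ~2 = 0
~~x = ~0 = 8
~~~x = ~8 = 0
(((x & x) | (x <-> x)) & ~(y | x)) -> ~~~x = 0 -> 0 = 8
((y -> x) -> (x | (x -> x))) & ((((x & x) | (x <-> x)) & ~(y | x)) -> ~~~x) = 8 & 8 = 8
~(((y -> x) -> (x | (x -> x))) & ((((x & x) | (x <-> x)) & ~(y | x)) -> ~~~x)) = ~8 = 0
~(((~y & y) <-> ((y -> (x -> x)) <-> (y & y))) -> ((y & ~(y & x)) -> (~x & ((x <-> y) -> y)))) & ~(((y -> x) -> (x | (x -> x))) & ((((x & x) | (x <-> x)) & ~(y | x)) -> ~~~x)) = 0 & 0 = 0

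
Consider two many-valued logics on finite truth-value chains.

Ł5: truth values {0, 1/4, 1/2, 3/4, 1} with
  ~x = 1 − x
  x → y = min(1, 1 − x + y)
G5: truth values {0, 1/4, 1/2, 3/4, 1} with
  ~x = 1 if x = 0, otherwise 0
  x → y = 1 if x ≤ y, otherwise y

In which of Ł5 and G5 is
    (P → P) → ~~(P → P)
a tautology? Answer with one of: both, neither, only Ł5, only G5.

In Ł5: every assignment gives 1 — tautology.
In G5: every assignment gives 1 — tautology.

both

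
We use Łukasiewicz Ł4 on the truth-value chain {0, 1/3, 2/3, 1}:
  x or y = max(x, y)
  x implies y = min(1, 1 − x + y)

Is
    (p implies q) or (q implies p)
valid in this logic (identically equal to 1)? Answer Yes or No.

p = 0, q = 0 ↦ 1
p = 0, q = 1/3 ↦ 1
p = 0, q = 2/3 ↦ 1
p = 0, q = 1 ↦ 1
p = 1/3, q = 0 ↦ 1
p = 1/3, q = 1/3 ↦ 1
p = 1/3, q = 2/3 ↦ 1
p = 1/3, q = 1 ↦ 1
p = 2/3, q = 0 ↦ 1
p = 2/3, q = 1/3 ↦ 1
p = 2/3, q = 2/3 ↦ 1
p = 2/3, q = 1 ↦ 1
p = 1, q = 0 ↦ 1
p = 1, q = 1/3 ↦ 1
p = 1, q = 2/3 ↦ 1
p = 1, q = 1 ↦ 1
Every assignment gives a value ≥ 1.

Yes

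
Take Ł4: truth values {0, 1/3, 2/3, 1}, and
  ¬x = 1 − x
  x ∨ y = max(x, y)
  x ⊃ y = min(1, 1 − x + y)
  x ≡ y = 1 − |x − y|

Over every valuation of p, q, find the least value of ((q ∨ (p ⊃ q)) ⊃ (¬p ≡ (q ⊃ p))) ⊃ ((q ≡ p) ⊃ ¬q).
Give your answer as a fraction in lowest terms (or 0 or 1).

Take p = 1/3, q = 2/3:
p ⊃ q = 1/3 ⊃ 2/3 = 1
q ∨ (p ⊃ q) = 2/3 ∨ 1 = 1
¬p = ¬1/3 = 2/3
q ⊃ p = 2/3 ⊃ 1/3 = 2/3
¬p ≡ (q ⊃ p) = 2/3 ≡ 2/3 = 1
(q ∨ (p ⊃ q)) ⊃ (¬p ≡ (q ⊃ p)) = 1 ⊃ 1 = 1
q ≡ p = 2/3 ≡ 1/3 = 2/3
¬q = ¬2/3 = 1/3
(q ≡ p) ⊃ ¬q = 2/3 ⊃ 1/3 = 2/3
((q ∨ (p ⊃ q)) ⊃ (¬p ≡ (q ⊃ p))) ⊃ ((q ≡ p) ⊃ ¬q) = 1 ⊃ 2/3 = 2/3
No assignment yields a value below 2/3, so this is the minimum.

2/3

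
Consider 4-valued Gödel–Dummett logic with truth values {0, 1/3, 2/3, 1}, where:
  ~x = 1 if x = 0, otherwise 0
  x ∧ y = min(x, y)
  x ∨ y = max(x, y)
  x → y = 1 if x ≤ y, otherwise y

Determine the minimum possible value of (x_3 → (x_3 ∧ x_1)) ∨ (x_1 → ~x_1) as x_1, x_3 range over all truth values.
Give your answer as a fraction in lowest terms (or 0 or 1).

Take x_1 = 1/3, x_3 = 2/3:
x_3 ∧ x_1 = 2/3 ∧ 1/3 = 1/3
x_3 → (x_3 ∧ x_1) = 2/3 → 1/3 = 1/3
~x_1 = ~1/3 = 0
x_1 → ~x_1 = 1/3 → 0 = 0
(x_3 → (x_3 ∧ x_1)) ∨ (x_1 → ~x_1) = 1/3 ∨ 0 = 1/3
No assignment yields a value below 1/3, so this is the minimum.

1/3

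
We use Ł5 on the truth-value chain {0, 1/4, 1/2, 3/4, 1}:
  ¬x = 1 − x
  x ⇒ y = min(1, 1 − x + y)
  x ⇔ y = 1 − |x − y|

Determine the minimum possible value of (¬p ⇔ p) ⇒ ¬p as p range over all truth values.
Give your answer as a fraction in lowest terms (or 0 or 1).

1/2

Take p = 1/2:
¬p = ¬1/2 = 1/2
¬p ⇔ p = 1/2 ⇔ 1/2 = 1
¬p = ¬1/2 = 1/2
(¬p ⇔ p) ⇒ ¬p = 1 ⇒ 1/2 = 1/2
No assignment yields a value below 1/2, so this is the minimum.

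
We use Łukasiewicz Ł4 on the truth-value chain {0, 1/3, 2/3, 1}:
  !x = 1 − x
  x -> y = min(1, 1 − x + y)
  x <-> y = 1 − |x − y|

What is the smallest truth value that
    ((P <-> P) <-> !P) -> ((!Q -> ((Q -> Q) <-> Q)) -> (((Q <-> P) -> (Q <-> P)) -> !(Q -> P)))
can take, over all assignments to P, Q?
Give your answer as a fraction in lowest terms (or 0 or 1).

Take P = 0, Q = 1/3:
P <-> P = 0 <-> 0 = 1
!P = !0 = 1
(P <-> P) <-> !P = 1 <-> 1 = 1
!Q = !1/3 = 2/3
Q -> Q = 1/3 -> 1/3 = 1
(Q -> Q) <-> Q = 1 <-> 1/3 = 1/3
!Q -> ((Q -> Q) <-> Q) = 2/3 -> 1/3 = 2/3
Q <-> P = 1/3 <-> 0 = 2/3
Q <-> P = 1/3 <-> 0 = 2/3
(Q <-> P) -> (Q <-> P) = 2/3 -> 2/3 = 1
Q -> P = 1/3 -> 0 = 2/3
!(Q -> P) = !2/3 = 1/3
((Q <-> P) -> (Q <-> P)) -> !(Q -> P) = 1 -> 1/3 = 1/3
(!Q -> ((Q -> Q) <-> Q)) -> (((Q <-> P) -> (Q <-> P)) -> !(Q -> P)) = 2/3 -> 1/3 = 2/3
((P <-> P) <-> !P) -> ((!Q -> ((Q -> Q) <-> Q)) -> (((Q <-> P) -> (Q <-> P)) -> !(Q -> P))) = 1 -> 2/3 = 2/3
No assignment yields a value below 2/3, so this is the minimum.

2/3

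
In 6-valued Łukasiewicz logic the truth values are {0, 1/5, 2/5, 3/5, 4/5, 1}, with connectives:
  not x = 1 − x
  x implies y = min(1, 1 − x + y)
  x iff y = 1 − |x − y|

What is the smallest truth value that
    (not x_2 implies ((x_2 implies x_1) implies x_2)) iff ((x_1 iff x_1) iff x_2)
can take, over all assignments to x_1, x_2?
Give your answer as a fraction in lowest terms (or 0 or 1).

2/5

Take x_1 = 0, x_2 = 2/5:
not x_2 = not 2/5 = 3/5
x_2 implies x_1 = 2/5 implies 0 = 3/5
(x_2 implies x_1) implies x_2 = 3/5 implies 2/5 = 4/5
not x_2 implies ((x_2 implies x_1) implies x_2) = 3/5 implies 4/5 = 1
x_1 iff x_1 = 0 iff 0 = 1
(x_1 iff x_1) iff x_2 = 1 iff 2/5 = 2/5
(not x_2 implies ((x_2 implies x_1) implies x_2)) iff ((x_1 iff x_1) iff x_2) = 1 iff 2/5 = 2/5
No assignment yields a value below 2/5, so this is the minimum.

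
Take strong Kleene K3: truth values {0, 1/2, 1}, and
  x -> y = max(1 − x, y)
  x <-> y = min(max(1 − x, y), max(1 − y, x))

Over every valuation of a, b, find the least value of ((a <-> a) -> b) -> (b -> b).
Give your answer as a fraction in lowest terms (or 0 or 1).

1/2

Take a = 0, b = 1/2:
a <-> a = 0 <-> 0 = 1
(a <-> a) -> b = 1 -> 1/2 = 1/2
b -> b = 1/2 -> 1/2 = 1/2
((a <-> a) -> b) -> (b -> b) = 1/2 -> 1/2 = 1/2
No assignment yields a value below 1/2, so this is the minimum.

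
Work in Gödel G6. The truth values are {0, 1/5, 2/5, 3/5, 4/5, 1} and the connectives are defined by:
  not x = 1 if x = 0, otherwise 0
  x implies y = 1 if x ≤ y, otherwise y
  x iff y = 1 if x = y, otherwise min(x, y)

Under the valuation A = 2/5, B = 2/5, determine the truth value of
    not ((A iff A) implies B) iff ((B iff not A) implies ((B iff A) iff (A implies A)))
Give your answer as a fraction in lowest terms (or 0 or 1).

0

A iff A = 2/5 iff 2/5 = 1
(A iff A) implies B = 1 implies 2/5 = 2/5
not ((A iff A) implies B) = not 2/5 = 0
not A = not 2/5 = 0
B iff not A = 2/5 iff 0 = 0
B iff A = 2/5 iff 2/5 = 1
A implies A = 2/5 implies 2/5 = 1
(B iff A) iff (A implies A) = 1 iff 1 = 1
(B iff not A) implies ((B iff A) iff (A implies A)) = 0 implies 1 = 1
not ((A iff A) implies B) iff ((B iff not A) implies ((B iff A) iff (A implies A))) = 0 iff 1 = 0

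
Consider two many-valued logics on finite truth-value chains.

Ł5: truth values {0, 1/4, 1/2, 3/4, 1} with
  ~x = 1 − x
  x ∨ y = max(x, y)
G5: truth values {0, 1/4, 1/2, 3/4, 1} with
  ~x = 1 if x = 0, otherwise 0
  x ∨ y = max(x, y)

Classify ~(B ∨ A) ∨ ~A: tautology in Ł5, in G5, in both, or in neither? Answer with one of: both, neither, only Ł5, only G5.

neither

In Ł5: at A = 1/4, B = 0 the value is 3/4 — not a tautology.
In G5: at A = 1/4, B = 0 the value is 0 — not a tautology.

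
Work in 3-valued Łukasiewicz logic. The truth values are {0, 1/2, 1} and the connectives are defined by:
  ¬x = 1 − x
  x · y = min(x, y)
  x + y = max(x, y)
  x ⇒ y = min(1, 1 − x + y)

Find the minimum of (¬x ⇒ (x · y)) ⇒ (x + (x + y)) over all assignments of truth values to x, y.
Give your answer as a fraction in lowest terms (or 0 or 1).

Take x = 1/2, y = 1/2:
¬x = ¬1/2 = 1/2
x · y = 1/2 · 1/2 = 1/2
¬x ⇒ (x · y) = 1/2 ⇒ 1/2 = 1
x + y = 1/2 + 1/2 = 1/2
x + (x + y) = 1/2 + 1/2 = 1/2
(¬x ⇒ (x · y)) ⇒ (x + (x + y)) = 1 ⇒ 1/2 = 1/2
No assignment yields a value below 1/2, so this is the minimum.

1/2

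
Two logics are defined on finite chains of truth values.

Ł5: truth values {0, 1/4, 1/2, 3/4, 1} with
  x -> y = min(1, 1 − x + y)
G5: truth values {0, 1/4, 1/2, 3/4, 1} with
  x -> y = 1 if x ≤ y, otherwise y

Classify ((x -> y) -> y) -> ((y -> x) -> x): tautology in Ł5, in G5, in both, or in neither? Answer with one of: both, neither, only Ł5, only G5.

In Ł5: every assignment gives 1 — tautology.
In G5: at x = 1/4, y = 0 the value is 1/4 — not a tautology.

only Ł5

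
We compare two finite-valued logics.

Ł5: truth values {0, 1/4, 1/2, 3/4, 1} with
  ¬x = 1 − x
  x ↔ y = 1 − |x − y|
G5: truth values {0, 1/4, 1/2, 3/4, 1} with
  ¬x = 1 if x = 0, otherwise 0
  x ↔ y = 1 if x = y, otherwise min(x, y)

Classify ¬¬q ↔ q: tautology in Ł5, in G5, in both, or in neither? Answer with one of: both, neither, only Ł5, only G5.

In Ł5: every assignment gives 1 — tautology.
In G5: at q = 1/4 the value is 1/4 — not a tautology.

only Ł5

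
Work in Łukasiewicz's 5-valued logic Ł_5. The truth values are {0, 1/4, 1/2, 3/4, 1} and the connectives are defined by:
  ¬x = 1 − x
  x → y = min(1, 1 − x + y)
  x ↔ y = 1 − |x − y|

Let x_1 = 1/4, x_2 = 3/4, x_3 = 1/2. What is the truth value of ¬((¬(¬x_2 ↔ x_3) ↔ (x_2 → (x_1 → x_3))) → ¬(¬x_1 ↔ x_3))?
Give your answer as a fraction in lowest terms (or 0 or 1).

¬x_2 = ¬3/4 = 1/4
¬x_2 ↔ x_3 = 1/4 ↔ 1/2 = 3/4
¬(¬x_2 ↔ x_3) = ¬3/4 = 1/4
x_1 → x_3 = 1/4 → 1/2 = 1
x_2 → (x_1 → x_3) = 3/4 → 1 = 1
¬(¬x_2 ↔ x_3) ↔ (x_2 → (x_1 → x_3)) = 1/4 ↔ 1 = 1/4
¬x_1 = ¬1/4 = 3/4
¬x_1 ↔ x_3 = 3/4 ↔ 1/2 = 3/4
¬(¬x_1 ↔ x_3) = ¬3/4 = 1/4
(¬(¬x_2 ↔ x_3) ↔ (x_2 → (x_1 → x_3))) → ¬(¬x_1 ↔ x_3) = 1/4 → 1/4 = 1
¬((¬(¬x_2 ↔ x_3) ↔ (x_2 → (x_1 → x_3))) → ¬(¬x_1 ↔ x_3)) = ¬1 = 0

0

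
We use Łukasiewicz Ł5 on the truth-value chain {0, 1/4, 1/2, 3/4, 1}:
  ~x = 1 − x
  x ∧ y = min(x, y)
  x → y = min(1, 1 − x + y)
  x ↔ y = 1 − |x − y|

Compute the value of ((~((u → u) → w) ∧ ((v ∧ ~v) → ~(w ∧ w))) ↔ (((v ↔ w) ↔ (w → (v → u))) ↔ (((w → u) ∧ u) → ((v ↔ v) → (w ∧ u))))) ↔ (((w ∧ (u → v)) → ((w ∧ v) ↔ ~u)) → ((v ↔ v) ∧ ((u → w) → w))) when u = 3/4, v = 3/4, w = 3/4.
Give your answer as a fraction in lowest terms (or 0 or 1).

u → u = 3/4 → 3/4 = 1
(u → u) → w = 1 → 3/4 = 3/4
~((u → u) → w) = ~3/4 = 1/4
~v = ~3/4 = 1/4
v ∧ ~v = 3/4 ∧ 1/4 = 1/4
w ∧ w = 3/4 ∧ 3/4 = 3/4
~(w ∧ w) = ~3/4 = 1/4
(v ∧ ~v) → ~(w ∧ w) = 1/4 → 1/4 = 1
~((u → u) → w) ∧ ((v ∧ ~v) → ~(w ∧ w)) = 1/4 ∧ 1 = 1/4
v ↔ w = 3/4 ↔ 3/4 = 1
v → u = 3/4 → 3/4 = 1
w → (v → u) = 3/4 → 1 = 1
(v ↔ w) ↔ (w → (v → u)) = 1 ↔ 1 = 1
w → u = 3/4 → 3/4 = 1
(w → u) ∧ u = 1 ∧ 3/4 = 3/4
v ↔ v = 3/4 ↔ 3/4 = 1
w ∧ u = 3/4 ∧ 3/4 = 3/4
(v ↔ v) → (w ∧ u) = 1 → 3/4 = 3/4
((w → u) ∧ u) → ((v ↔ v) → (w ∧ u)) = 3/4 → 3/4 = 1
((v ↔ w) ↔ (w → (v → u))) ↔ (((w → u) ∧ u) → ((v ↔ v) → (w ∧ u))) = 1 ↔ 1 = 1
(~((u → u) → w) ∧ ((v ∧ ~v) → ~(w ∧ w))) ↔ (((v ↔ w) ↔ (w → (v → u))) ↔ (((w → u) ∧ u) → ((v ↔ v) → (w ∧ u)))) = 1/4 ↔ 1 = 1/4
u → v = 3/4 → 3/4 = 1
w ∧ (u → v) = 3/4 ∧ 1 = 3/4
w ∧ v = 3/4 ∧ 3/4 = 3/4
~u = ~3/4 = 1/4
(w ∧ v) ↔ ~u = 3/4 ↔ 1/4 = 1/2
(w ∧ (u → v)) → ((w ∧ v) ↔ ~u) = 3/4 → 1/2 = 3/4
v ↔ v = 3/4 ↔ 3/4 = 1
u → w = 3/4 → 3/4 = 1
(u → w) → w = 1 → 3/4 = 3/4
(v ↔ v) ∧ ((u → w) → w) = 1 ∧ 3/4 = 3/4
((w ∧ (u → v)) → ((w ∧ v) ↔ ~u)) → ((v ↔ v) ∧ ((u → w) → w)) = 3/4 → 3/4 = 1
((~((u → u) → w) ∧ ((v ∧ ~v) → ~(w ∧ w))) ↔ (((v ↔ w) ↔ (w → (v → u))) ↔ (((w → u) ∧ u) → ((v ↔ v) → (w ∧ u))))) ↔ (((w ∧ (u → v)) → ((w ∧ v) ↔ ~u)) → ((v ↔ v) ∧ ((u → w) → w))) = 1/4 ↔ 1 = 1/4

1/4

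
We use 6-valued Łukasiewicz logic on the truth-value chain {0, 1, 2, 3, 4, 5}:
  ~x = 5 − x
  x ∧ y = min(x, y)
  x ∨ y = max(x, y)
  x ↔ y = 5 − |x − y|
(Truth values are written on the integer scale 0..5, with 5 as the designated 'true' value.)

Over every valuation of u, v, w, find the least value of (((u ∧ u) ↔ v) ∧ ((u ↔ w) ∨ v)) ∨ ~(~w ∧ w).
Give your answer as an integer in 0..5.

3

Take u = 0, v = 0, w = 2:
u ∧ u = 0 ∧ 0 = 0
(u ∧ u) ↔ v = 0 ↔ 0 = 5
u ↔ w = 0 ↔ 2 = 3
(u ↔ w) ∨ v = 3 ∨ 0 = 3
((u ∧ u) ↔ v) ∧ ((u ↔ w) ∨ v) = 5 ∧ 3 = 3
~w = ~2 = 3
~w ∧ w = 3 ∧ 2 = 2
~(~w ∧ w) = ~2 = 3
(((u ∧ u) ↔ v) ∧ ((u ↔ w) ∨ v)) ∨ ~(~w ∧ w) = 3 ∨ 3 = 3
No assignment yields a value below 3, so this is the minimum.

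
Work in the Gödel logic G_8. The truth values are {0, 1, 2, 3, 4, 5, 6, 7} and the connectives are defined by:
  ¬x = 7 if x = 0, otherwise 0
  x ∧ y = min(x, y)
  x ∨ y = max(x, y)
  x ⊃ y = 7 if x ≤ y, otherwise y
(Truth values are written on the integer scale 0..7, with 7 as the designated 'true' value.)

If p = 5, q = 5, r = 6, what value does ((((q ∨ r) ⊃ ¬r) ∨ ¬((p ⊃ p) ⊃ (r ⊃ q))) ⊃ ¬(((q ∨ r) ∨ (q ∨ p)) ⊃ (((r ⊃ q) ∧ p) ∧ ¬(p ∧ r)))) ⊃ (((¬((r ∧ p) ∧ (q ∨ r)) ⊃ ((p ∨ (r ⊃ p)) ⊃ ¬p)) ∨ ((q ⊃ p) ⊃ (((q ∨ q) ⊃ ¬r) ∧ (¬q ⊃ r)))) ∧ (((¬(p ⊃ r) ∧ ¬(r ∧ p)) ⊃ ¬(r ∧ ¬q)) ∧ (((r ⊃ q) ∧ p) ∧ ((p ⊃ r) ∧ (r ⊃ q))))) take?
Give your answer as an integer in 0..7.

q ∨ r = 5 ∨ 6 = 6
¬r = ¬6 = 0
(q ∨ r) ⊃ ¬r = 6 ⊃ 0 = 0
p ⊃ p = 5 ⊃ 5 = 7
r ⊃ q = 6 ⊃ 5 = 5
(p ⊃ p) ⊃ (r ⊃ q) = 7 ⊃ 5 = 5
¬((p ⊃ p) ⊃ (r ⊃ q)) = ¬5 = 0
((q ∨ r) ⊃ ¬r) ∨ ¬((p ⊃ p) ⊃ (r ⊃ q)) = 0 ∨ 0 = 0
q ∨ r = 5 ∨ 6 = 6
q ∨ p = 5 ∨ 5 = 5
(q ∨ r) ∨ (q ∨ p) = 6 ∨ 5 = 6
r ⊃ q = 6 ⊃ 5 = 5
(r ⊃ q) ∧ p = 5 ∧ 5 = 5
p ∧ r = 5 ∧ 6 = 5
¬(p ∧ r) = ¬5 = 0
((r ⊃ q) ∧ p) ∧ ¬(p ∧ r) = 5 ∧ 0 = 0
((q ∨ r) ∨ (q ∨ p)) ⊃ (((r ⊃ q) ∧ p) ∧ ¬(p ∧ r)) = 6 ⊃ 0 = 0
¬(((q ∨ r) ∨ (q ∨ p)) ⊃ (((r ⊃ q) ∧ p) ∧ ¬(p ∧ r))) = ¬0 = 7
(((q ∨ r) ⊃ ¬r) ∨ ¬((p ⊃ p) ⊃ (r ⊃ q))) ⊃ ¬(((q ∨ r) ∨ (q ∨ p)) ⊃ (((r ⊃ q) ∧ p) ∧ ¬(p ∧ r))) = 0 ⊃ 7 = 7
r ∧ p = 6 ∧ 5 = 5
q ∨ r = 5 ∨ 6 = 6
(r ∧ p) ∧ (q ∨ r) = 5 ∧ 6 = 5
¬((r ∧ p) ∧ (q ∨ r)) = ¬5 = 0
r ⊃ p = 6 ⊃ 5 = 5
p ∨ (r ⊃ p) = 5 ∨ 5 = 5
¬p = ¬5 = 0
(p ∨ (r ⊃ p)) ⊃ ¬p = 5 ⊃ 0 = 0
¬((r ∧ p) ∧ (q ∨ r)) ⊃ ((p ∨ (r ⊃ p)) ⊃ ¬p) = 0 ⊃ 0 = 7
q ⊃ p = 5 ⊃ 5 = 7
q ∨ q = 5 ∨ 5 = 5
¬r = ¬6 = 0
(q ∨ q) ⊃ ¬r = 5 ⊃ 0 = 0
¬q = ¬5 = 0
¬q ⊃ r = 0 ⊃ 6 = 7
((q ∨ q) ⊃ ¬r) ∧ (¬q ⊃ r) = 0 ∧ 7 = 0
(q ⊃ p) ⊃ (((q ∨ q) ⊃ ¬r) ∧ (¬q ⊃ r)) = 7 ⊃ 0 = 0
(¬((r ∧ p) ∧ (q ∨ r)) ⊃ ((p ∨ (r ⊃ p)) ⊃ ¬p)) ∨ ((q ⊃ p) ⊃ (((q ∨ q) ⊃ ¬r) ∧ (¬q ⊃ r))) = 7 ∨ 0 = 7
p ⊃ r = 5 ⊃ 6 = 7
¬(p ⊃ r) = ¬7 = 0
r ∧ p = 6 ∧ 5 = 5
¬(r ∧ p) = ¬5 = 0
¬(p ⊃ r) ∧ ¬(r ∧ p) = 0 ∧ 0 = 0
¬q = ¬5 = 0
r ∧ ¬q = 6 ∧ 0 = 0
¬(r ∧ ¬q) = ¬0 = 7
(¬(p ⊃ r) ∧ ¬(r ∧ p)) ⊃ ¬(r ∧ ¬q) = 0 ⊃ 7 = 7
r ⊃ q = 6 ⊃ 5 = 5
(r ⊃ q) ∧ p = 5 ∧ 5 = 5
p ⊃ r = 5 ⊃ 6 = 7
r ⊃ q = 6 ⊃ 5 = 5
(p ⊃ r) ∧ (r ⊃ q) = 7 ∧ 5 = 5
((r ⊃ q) ∧ p) ∧ ((p ⊃ r) ∧ (r ⊃ q)) = 5 ∧ 5 = 5
((¬(p ⊃ r) ∧ ¬(r ∧ p)) ⊃ ¬(r ∧ ¬q)) ∧ (((r ⊃ q) ∧ p) ∧ ((p ⊃ r) ∧ (r ⊃ q))) = 7 ∧ 5 = 5
((¬((r ∧ p) ∧ (q ∨ r)) ⊃ ((p ∨ (r ⊃ p)) ⊃ ¬p)) ∨ ((q ⊃ p) ⊃ (((q ∨ q) ⊃ ¬r) ∧ (¬q ⊃ r)))) ∧ (((¬(p ⊃ r) ∧ ¬(r ∧ p)) ⊃ ¬(r ∧ ¬q)) ∧ (((r ⊃ q) ∧ p) ∧ ((p ⊃ r) ∧ (r ⊃ q)))) = 7 ∧ 5 = 5
((((q ∨ r) ⊃ ¬r) ∨ ¬((p ⊃ p) ⊃ (r ⊃ q))) ⊃ ¬(((q ∨ r) ∨ (q ∨ p)) ⊃ (((r ⊃ q) ∧ p) ∧ ¬(p ∧ r)))) ⊃ (((¬((r ∧ p) ∧ (q ∨ r)) ⊃ ((p ∨ (r ⊃ p)) ⊃ ¬p)) ∨ ((q ⊃ p) ⊃ (((q ∨ q) ⊃ ¬r) ∧ (¬q ⊃ r)))) ∧ (((¬(p ⊃ r) ∧ ¬(r ∧ p)) ⊃ ¬(r ∧ ¬q)) ∧ (((r ⊃ q) ∧ p) ∧ ((p ⊃ r) ∧ (r ⊃ q))))) = 7 ⊃ 5 = 5

5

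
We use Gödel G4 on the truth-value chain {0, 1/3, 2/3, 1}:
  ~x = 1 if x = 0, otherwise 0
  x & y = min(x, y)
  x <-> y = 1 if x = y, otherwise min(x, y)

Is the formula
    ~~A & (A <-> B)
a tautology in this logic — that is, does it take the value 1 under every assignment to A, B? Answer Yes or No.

No

Counterexample: take A = 0, B = 0.
~A = ~0 = 1
~~A = ~1 = 0
A <-> B = 0 <-> 0 = 1
~~A & (A <-> B) = 0 & 1 = 0
This gives 0 ≠ 1.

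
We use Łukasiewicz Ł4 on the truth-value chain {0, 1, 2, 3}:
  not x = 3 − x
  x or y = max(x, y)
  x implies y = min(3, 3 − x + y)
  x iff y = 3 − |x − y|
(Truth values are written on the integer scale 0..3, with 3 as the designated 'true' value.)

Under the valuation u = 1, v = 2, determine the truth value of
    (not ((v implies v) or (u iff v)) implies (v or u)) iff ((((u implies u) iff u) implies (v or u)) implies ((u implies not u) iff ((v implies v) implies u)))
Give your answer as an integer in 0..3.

v implies v = 2 implies 2 = 3
u iff v = 1 iff 2 = 2
(v implies v) or (u iff v) = 3 or 2 = 3
not ((v implies v) or (u iff v)) = not 3 = 0
v or u = 2 or 1 = 2
not ((v implies v) or (u iff v)) implies (v or u) = 0 implies 2 = 3
u implies u = 1 implies 1 = 3
(u implies u) iff u = 3 iff 1 = 1
v or u = 2 or 1 = 2
((u implies u) iff u) implies (v or u) = 1 implies 2 = 3
not u = not 1 = 2
u implies not u = 1 implies 2 = 3
v implies v = 2 implies 2 = 3
(v implies v) implies u = 3 implies 1 = 1
(u implies not u) iff ((v implies v) implies u) = 3 iff 1 = 1
(((u implies u) iff u) implies (v or u)) implies ((u implies not u) iff ((v implies v) implies u)) = 3 implies 1 = 1
(not ((v implies v) or (u iff v)) implies (v or u)) iff ((((u implies u) iff u) implies (v or u)) implies ((u implies not u) iff ((v implies v) implies u))) = 3 iff 1 = 1

1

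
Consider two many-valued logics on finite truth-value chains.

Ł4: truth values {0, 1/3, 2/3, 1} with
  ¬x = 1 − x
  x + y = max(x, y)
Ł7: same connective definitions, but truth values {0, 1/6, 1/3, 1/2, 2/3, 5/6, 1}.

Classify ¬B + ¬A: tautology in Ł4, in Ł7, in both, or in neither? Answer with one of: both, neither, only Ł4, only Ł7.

In Ł4: at A = 1/3, B = 1/3 the value is 2/3 — not a tautology.
In Ł7: at A = 1/6, B = 1/6 the value is 5/6 — not a tautology.

neither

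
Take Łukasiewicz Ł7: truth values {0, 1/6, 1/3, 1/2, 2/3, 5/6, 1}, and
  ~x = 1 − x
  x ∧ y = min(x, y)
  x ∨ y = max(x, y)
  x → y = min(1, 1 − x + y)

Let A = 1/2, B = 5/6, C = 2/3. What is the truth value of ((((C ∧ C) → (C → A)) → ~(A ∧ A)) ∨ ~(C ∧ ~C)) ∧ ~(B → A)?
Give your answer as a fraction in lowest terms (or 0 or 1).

C ∧ C = 2/3 ∧ 2/3 = 2/3
C → A = 2/3 → 1/2 = 5/6
(C ∧ C) → (C → A) = 2/3 → 5/6 = 1
A ∧ A = 1/2 ∧ 1/2 = 1/2
~(A ∧ A) = ~1/2 = 1/2
((C ∧ C) → (C → A)) → ~(A ∧ A) = 1 → 1/2 = 1/2
~C = ~2/3 = 1/3
C ∧ ~C = 2/3 ∧ 1/3 = 1/3
~(C ∧ ~C) = ~1/3 = 2/3
(((C ∧ C) → (C → A)) → ~(A ∧ A)) ∨ ~(C ∧ ~C) = 1/2 ∨ 2/3 = 2/3
B → A = 5/6 → 1/2 = 2/3
~(B → A) = ~2/3 = 1/3
((((C ∧ C) → (C → A)) → ~(A ∧ A)) ∨ ~(C ∧ ~C)) ∧ ~(B → A) = 2/3 ∧ 1/3 = 1/3

1/3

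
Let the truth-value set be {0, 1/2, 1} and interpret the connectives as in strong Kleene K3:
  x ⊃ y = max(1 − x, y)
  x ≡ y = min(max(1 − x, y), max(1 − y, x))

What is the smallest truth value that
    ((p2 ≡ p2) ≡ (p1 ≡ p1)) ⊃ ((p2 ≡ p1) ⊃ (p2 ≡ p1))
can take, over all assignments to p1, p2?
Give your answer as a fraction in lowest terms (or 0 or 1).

Take p1 = 0, p2 = 1/2:
p2 ≡ p2 = 1/2 ≡ 1/2 = 1/2
p1 ≡ p1 = 0 ≡ 0 = 1
(p2 ≡ p2) ≡ (p1 ≡ p1) = 1/2 ≡ 1 = 1/2
p2 ≡ p1 = 1/2 ≡ 0 = 1/2
p2 ≡ p1 = 1/2 ≡ 0 = 1/2
(p2 ≡ p1) ⊃ (p2 ≡ p1) = 1/2 ⊃ 1/2 = 1/2
((p2 ≡ p2) ≡ (p1 ≡ p1)) ⊃ ((p2 ≡ p1) ⊃ (p2 ≡ p1)) = 1/2 ⊃ 1/2 = 1/2
No assignment yields a value below 1/2, so this is the minimum.

1/2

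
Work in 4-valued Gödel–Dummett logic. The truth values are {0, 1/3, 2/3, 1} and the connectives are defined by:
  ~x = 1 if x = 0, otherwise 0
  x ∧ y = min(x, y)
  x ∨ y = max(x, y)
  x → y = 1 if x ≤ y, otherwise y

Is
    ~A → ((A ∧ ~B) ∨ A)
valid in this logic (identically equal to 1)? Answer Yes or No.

Counterexample: take A = 0, B = 0.
~A = ~0 = 1
~B = ~0 = 1
A ∧ ~B = 0 ∧ 1 = 0
(A ∧ ~B) ∨ A = 0 ∨ 0 = 0
~A → ((A ∧ ~B) ∨ A) = 1 → 0 = 0
This gives 0 ≠ 1.

No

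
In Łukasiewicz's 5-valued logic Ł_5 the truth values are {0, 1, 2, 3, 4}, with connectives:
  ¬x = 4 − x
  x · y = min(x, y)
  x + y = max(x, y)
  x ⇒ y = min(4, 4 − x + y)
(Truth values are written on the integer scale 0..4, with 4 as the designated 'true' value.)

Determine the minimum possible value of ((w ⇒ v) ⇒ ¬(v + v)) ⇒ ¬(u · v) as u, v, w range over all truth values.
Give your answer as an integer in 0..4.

2

Take u = 2, v = 2, w = 4:
w ⇒ v = 4 ⇒ 2 = 2
v + v = 2 + 2 = 2
¬(v + v) = ¬2 = 2
(w ⇒ v) ⇒ ¬(v + v) = 2 ⇒ 2 = 4
u · v = 2 · 2 = 2
¬(u · v) = ¬2 = 2
((w ⇒ v) ⇒ ¬(v + v)) ⇒ ¬(u · v) = 4 ⇒ 2 = 2
No assignment yields a value below 2, so this is the minimum.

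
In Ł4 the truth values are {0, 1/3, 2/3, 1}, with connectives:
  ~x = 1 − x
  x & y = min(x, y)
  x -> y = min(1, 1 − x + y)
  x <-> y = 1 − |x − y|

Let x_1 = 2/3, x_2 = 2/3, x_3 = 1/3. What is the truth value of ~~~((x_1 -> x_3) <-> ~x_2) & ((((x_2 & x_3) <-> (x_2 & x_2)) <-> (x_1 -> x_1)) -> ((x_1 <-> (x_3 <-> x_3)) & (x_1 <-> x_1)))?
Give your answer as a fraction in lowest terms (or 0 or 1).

1/3

x_1 -> x_3 = 2/3 -> 1/3 = 2/3
~x_2 = ~2/3 = 1/3
(x_1 -> x_3) <-> ~x_2 = 2/3 <-> 1/3 = 2/3
~((x_1 -> x_3) <-> ~x_2) = ~2/3 = 1/3
~~((x_1 -> x_3) <-> ~x_2) = ~1/3 = 2/3
~~~((x_1 -> x_3) <-> ~x_2) = ~2/3 = 1/3
x_2 & x_3 = 2/3 & 1/3 = 1/3
x_2 & x_2 = 2/3 & 2/3 = 2/3
(x_2 & x_3) <-> (x_2 & x_2) = 1/3 <-> 2/3 = 2/3
x_1 -> x_1 = 2/3 -> 2/3 = 1
((x_2 & x_3) <-> (x_2 & x_2)) <-> (x_1 -> x_1) = 2/3 <-> 1 = 2/3
x_3 <-> x_3 = 1/3 <-> 1/3 = 1
x_1 <-> (x_3 <-> x_3) = 2/3 <-> 1 = 2/3
x_1 <-> x_1 = 2/3 <-> 2/3 = 1
(x_1 <-> (x_3 <-> x_3)) & (x_1 <-> x_1) = 2/3 & 1 = 2/3
(((x_2 & x_3) <-> (x_2 & x_2)) <-> (x_1 -> x_1)) -> ((x_1 <-> (x_3 <-> x_3)) & (x_1 <-> x_1)) = 2/3 -> 2/3 = 1
~~~((x_1 -> x_3) <-> ~x_2) & ((((x_2 & x_3) <-> (x_2 & x_2)) <-> (x_1 -> x_1)) -> ((x_1 <-> (x_3 <-> x_3)) & (x_1 <-> x_1))) = 1/3 & 1 = 1/3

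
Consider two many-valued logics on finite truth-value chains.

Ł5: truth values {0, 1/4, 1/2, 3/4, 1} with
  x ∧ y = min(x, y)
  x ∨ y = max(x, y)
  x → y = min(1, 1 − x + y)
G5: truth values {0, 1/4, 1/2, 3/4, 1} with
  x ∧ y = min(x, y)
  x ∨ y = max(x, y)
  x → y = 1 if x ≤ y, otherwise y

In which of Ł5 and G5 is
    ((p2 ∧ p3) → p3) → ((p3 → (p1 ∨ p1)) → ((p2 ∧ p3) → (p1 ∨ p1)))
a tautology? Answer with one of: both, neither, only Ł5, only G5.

In Ł5: every assignment gives 1 — tautology.
In G5: every assignment gives 1 — tautology.

both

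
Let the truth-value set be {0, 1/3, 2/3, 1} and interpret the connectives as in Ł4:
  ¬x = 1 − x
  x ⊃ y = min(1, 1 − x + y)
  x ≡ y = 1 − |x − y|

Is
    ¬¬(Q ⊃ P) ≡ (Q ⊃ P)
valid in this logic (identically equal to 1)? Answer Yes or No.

Yes

P = 0, Q = 0 ↦ 1
P = 0, Q = 1/3 ↦ 1
P = 0, Q = 2/3 ↦ 1
P = 0, Q = 1 ↦ 1
P = 1/3, Q = 0 ↦ 1
P = 1/3, Q = 1/3 ↦ 1
P = 1/3, Q = 2/3 ↦ 1
P = 1/3, Q = 1 ↦ 1
P = 2/3, Q = 0 ↦ 1
P = 2/3, Q = 1/3 ↦ 1
P = 2/3, Q = 2/3 ↦ 1
P = 2/3, Q = 1 ↦ 1
P = 1, Q = 0 ↦ 1
P = 1, Q = 1/3 ↦ 1
P = 1, Q = 2/3 ↦ 1
P = 1, Q = 1 ↦ 1
Every assignment gives a value ≥ 1.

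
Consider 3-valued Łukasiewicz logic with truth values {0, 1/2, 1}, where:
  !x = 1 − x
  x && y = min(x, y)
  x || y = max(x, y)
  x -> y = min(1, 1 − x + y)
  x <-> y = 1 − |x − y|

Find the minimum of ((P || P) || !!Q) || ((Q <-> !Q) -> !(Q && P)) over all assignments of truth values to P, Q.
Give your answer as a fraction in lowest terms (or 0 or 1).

1/2

Take P = 1/2, Q = 1/2:
P || P = 1/2 || 1/2 = 1/2
!Q = !1/2 = 1/2
!!Q = !1/2 = 1/2
(P || P) || !!Q = 1/2 || 1/2 = 1/2
!Q = !1/2 = 1/2
Q <-> !Q = 1/2 <-> 1/2 = 1
Q && P = 1/2 && 1/2 = 1/2
!(Q && P) = !1/2 = 1/2
(Q <-> !Q) -> !(Q && P) = 1 -> 1/2 = 1/2
((P || P) || !!Q) || ((Q <-> !Q) -> !(Q && P)) = 1/2 || 1/2 = 1/2
No assignment yields a value below 1/2, so this is the minimum.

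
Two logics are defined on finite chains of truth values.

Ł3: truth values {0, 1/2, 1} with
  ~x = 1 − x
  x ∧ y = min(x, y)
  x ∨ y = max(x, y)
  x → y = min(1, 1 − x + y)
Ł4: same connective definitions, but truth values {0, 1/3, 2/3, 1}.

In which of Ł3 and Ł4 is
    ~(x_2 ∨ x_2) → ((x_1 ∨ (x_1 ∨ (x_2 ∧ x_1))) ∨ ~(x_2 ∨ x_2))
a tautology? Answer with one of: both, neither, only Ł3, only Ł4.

In Ł3: every assignment gives 1 — tautology.
In Ł4: every assignment gives 1 — tautology.

both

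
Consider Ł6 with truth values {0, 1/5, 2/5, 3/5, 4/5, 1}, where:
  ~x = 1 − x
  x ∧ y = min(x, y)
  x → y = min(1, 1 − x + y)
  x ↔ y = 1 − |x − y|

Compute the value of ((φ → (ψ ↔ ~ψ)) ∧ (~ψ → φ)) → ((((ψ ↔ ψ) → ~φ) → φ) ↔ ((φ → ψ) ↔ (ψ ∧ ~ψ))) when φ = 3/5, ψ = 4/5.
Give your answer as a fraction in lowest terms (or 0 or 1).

~ψ = ~4/5 = 1/5
ψ ↔ ~ψ = 4/5 ↔ 1/5 = 2/5
φ → (ψ ↔ ~ψ) = 3/5 → 2/5 = 4/5
~ψ = ~4/5 = 1/5
~ψ → φ = 1/5 → 3/5 = 1
(φ → (ψ ↔ ~ψ)) ∧ (~ψ → φ) = 4/5 ∧ 1 = 4/5
ψ ↔ ψ = 4/5 ↔ 4/5 = 1
~φ = ~3/5 = 2/5
(ψ ↔ ψ) → ~φ = 1 → 2/5 = 2/5
((ψ ↔ ψ) → ~φ) → φ = 2/5 → 3/5 = 1
φ → ψ = 3/5 → 4/5 = 1
~ψ = ~4/5 = 1/5
ψ ∧ ~ψ = 4/5 ∧ 1/5 = 1/5
(φ → ψ) ↔ (ψ ∧ ~ψ) = 1 ↔ 1/5 = 1/5
(((ψ ↔ ψ) → ~φ) → φ) ↔ ((φ → ψ) ↔ (ψ ∧ ~ψ)) = 1 ↔ 1/5 = 1/5
((φ → (ψ ↔ ~ψ)) ∧ (~ψ → φ)) → ((((ψ ↔ ψ) → ~φ) → φ) ↔ ((φ → ψ) ↔ (ψ ∧ ~ψ))) = 4/5 → 1/5 = 2/5

2/5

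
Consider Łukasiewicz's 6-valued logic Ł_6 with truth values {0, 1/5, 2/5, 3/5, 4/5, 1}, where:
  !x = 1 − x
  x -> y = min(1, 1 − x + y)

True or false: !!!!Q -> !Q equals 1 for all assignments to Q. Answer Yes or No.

No

Counterexample: take Q = 3/5.
!Q = !3/5 = 2/5
!!Q = !2/5 = 3/5
!!!Q = !3/5 = 2/5
!!!!Q = !2/5 = 3/5
!Q = !3/5 = 2/5
!!!!Q -> !Q = 3/5 -> 2/5 = 4/5
This gives 4/5 ≠ 1.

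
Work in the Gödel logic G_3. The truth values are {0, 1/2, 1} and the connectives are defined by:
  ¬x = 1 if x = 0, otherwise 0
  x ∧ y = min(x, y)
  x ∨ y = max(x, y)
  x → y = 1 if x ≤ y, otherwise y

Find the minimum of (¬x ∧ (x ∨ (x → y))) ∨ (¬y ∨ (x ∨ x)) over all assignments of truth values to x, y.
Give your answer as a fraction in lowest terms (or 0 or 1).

Take x = 1/2, y = 1/2:
¬x = ¬1/2 = 0
x → y = 1/2 → 1/2 = 1
x ∨ (x → y) = 1/2 ∨ 1 = 1
¬x ∧ (x ∨ (x → y)) = 0 ∧ 1 = 0
¬y = ¬1/2 = 0
x ∨ x = 1/2 ∨ 1/2 = 1/2
¬y ∨ (x ∨ x) = 0 ∨ 1/2 = 1/2
(¬x ∧ (x ∨ (x → y))) ∨ (¬y ∨ (x ∨ x)) = 0 ∨ 1/2 = 1/2
No assignment yields a value below 1/2, so this is the minimum.

1/2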